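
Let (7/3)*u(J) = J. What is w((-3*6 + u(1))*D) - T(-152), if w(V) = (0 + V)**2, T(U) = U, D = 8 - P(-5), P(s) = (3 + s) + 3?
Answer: 15281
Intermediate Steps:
u(J) = 3*J/7
P(s) = 6 + s
D = 7 (D = 8 - (6 - 5) = 8 - 1*1 = 8 - 1 = 7)
w(V) = V**2
w((-3*6 + u(1))*D) - T(-152) = ((-3*6 + (3/7)*1)*7)**2 - 1*(-152) = ((-18 + 3/7)*7)**2 + 152 = (-123/7*7)**2 + 152 = (-123)**2 + 152 = 15129 + 152 = 15281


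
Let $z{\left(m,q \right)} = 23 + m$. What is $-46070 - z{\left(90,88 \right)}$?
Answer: $-46183$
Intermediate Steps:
$-46070 - z{\left(90,88 \right)} = -46070 - \left(23 + 90\right) = -46070 - 113 = -46183$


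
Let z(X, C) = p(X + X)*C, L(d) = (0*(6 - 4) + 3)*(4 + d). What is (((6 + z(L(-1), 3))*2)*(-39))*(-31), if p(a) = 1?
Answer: 21762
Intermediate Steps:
L(d) = 12 + 3*d (L(d) = (0*2 + 3)*(4 + d) = (0 + 3)*(4 + d) = 3*(4 + d) = 12 + 3*d)
z(X, C) = C (z(X, C) = 1*C = C)
(((6 + z(L(-1), 3))*2)*(-39))*(-31) = (((6 + 3)*2)*(-39))*(-31) = ((9*2)*(-39))*(-31) = (18*(-39))*(-31) = -702*(-31) = 21762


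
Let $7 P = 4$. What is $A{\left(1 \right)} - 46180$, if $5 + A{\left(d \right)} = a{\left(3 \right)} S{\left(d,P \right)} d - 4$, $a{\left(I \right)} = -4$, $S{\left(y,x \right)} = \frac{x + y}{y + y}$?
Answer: $- \frac{323345}{7} \approx -46192.0$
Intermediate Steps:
$P = \frac{4}{7}$ ($P = \frac{1}{7} \cdot 4 = \frac{4}{7} \approx 0.57143$)
$S{\left(y,x \right)} = \frac{x + y}{2 y}$
$A{\left(d \right)} = - \frac{71}{7} - 2 d$ ($A{\left(d \right)} = -5 - \left(4 + 4 \frac{\frac{4}{7} + d}{2 d} d\right) = -5 - \left(4 + 4 \left(\frac{2}{7} + \frac{d}{2}\right)\right) = -5 - \left(\frac{36}{7} + 2 d\right) = - \frac{71}{7} - 2 d$)
$A{\left(1 \right)} - 46180 = \left(- \frac{71}{7} - 2\right) - 46180 = - \frac{85}{7} - 46180 = - \frac{323345}{7}$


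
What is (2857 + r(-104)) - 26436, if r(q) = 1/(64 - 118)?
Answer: -1273267/54 ≈ -23579.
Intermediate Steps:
r(q) = -1/54 (r(q) = 1/(-54) = -1/54)
(2857 + r(-104)) - 26436 = (2857 - 1/54) - 26436 = 154277/54 - 26436 = -1273267/54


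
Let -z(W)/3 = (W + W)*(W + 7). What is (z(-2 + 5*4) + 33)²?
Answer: 7112889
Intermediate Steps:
z(W) = -6*W*(7 + W) (z(W) = -3*(W + W)*(W + 7) = -3*2*W*(7 + W) = -6*W*(7 + W))
(z(-2 + 5*4) + 33)² = (-6*(-2 + 5*4)*(7 + (-2 + 5*4)) + 33)² = (-6*(-2 + 20)*(7 + (-2 + 20)) + 33)² = (-6*18*(7 + 18) + 33)² = (-6*18*25 + 33)² = (-2700 + 33)² = (-2667)² = 7112889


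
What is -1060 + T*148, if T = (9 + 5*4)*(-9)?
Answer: -39688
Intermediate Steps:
T = -261 (T = (9 + 20)*(-9) = 29*(-9) = -261)
-1060 + T*148 = -1060 - 261*148 = -1060 - 38628 = -39688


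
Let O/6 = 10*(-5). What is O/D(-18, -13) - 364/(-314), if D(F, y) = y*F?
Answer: -752/6123 ≈ -0.12282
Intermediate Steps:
O = -300 (O = 6*(10*(-5)) = 6*(-50) = -300)
D(F, y) = F*y
O/D(-18, -13) - 364/(-314) = -300/((-18*(-13))) - 364/(-314) = -300/234 - 364*(-1/314) = -300*1/234 + 182/157 = -50/39 + 182/157 = -752/6123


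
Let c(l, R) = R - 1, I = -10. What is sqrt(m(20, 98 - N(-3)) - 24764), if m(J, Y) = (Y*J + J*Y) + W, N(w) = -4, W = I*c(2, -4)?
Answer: I*sqrt(20634) ≈ 143.65*I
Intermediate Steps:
c(l, R) = -1 + R
W = 50 (W = -10*(-1 - 4) = -10*(-5) = 50)
m(J, Y) = 50 + 2*J*Y (m(J, Y) = (Y*J + J*Y) + 50 = (J*Y + J*Y) + 50 = 2*J*Y + 50 = 50 + 2*J*Y)
sqrt(m(20, 98 - N(-3)) - 24764) = sqrt((50 + 2*20*(98 - 1*(-4))) - 24764) = sqrt((50 + 2*20*(98 + 4)) - 24764) = sqrt((50 + 2*20*102) - 24764) = sqrt((50 + 4080) - 24764) = sqrt(4130 - 24764) = sqrt(-20634) = I*sqrt(20634)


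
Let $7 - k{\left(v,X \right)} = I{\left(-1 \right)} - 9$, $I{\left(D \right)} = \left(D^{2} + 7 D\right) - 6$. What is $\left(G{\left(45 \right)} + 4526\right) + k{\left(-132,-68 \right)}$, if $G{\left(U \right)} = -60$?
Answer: $4494$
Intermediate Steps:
$I{\left(D \right)} = -6 + D^{2} + 7 D$
$k{\left(v,X \right)} = 28$ ($k{\left(v,X \right)} = 7 - \left(\left(-6 + \left(-1\right)^{2} + 7 \left(-1\right)\right) - 9\right) = 7 - \left(\left(-6 + 1 - 7\right) - 9\right) = 7 - \left(-12 - 9\right) = 7 - -21 = 7 + 21 = 28$)
$\left(G{\left(45 \right)} + 4526\right) + k{\left(-132,-68 \right)} = \left(-60 + 4526\right) + 28 = 4466 + 28 = 4494$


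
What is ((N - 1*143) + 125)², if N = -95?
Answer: 12769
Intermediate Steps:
((N - 1*143) + 125)² = ((-95 - 1*143) + 125)² = ((-95 - 143) + 125)² = (-238 + 125)² = (-113)² = 12769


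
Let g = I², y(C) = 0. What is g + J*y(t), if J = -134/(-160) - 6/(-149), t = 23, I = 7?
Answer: 49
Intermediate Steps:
g = 49 (g = 7² = 49)
J = 10463/11920 (J = -134*(-1/160) - 6*(-1/149) = 67/80 + 6/149 = 10463/11920 ≈ 0.87777)
g + J*y(t) = 49 + (10463/11920)*0 = 49 + 0 = 49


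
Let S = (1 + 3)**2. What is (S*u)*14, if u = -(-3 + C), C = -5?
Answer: 1792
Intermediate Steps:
S = 16 (S = 4**2 = 16)
u = 8 (u = -(-3 - 5) = -1*(-8) = 8)
(S*u)*14 = (16*8)*14 = 128*14 = 1792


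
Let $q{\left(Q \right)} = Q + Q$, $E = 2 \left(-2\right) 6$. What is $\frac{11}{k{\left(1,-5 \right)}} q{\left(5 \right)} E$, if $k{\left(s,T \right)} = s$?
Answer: $-2640$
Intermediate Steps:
$E = -24$ ($E = \left(-4\right) 6 = -24$)
$q{\left(Q \right)} = 2 Q$
$\frac{11}{k{\left(1,-5 \right)}} q{\left(5 \right)} E = \frac{11}{1} \cdot 2 \cdot 5 \left(-24\right) = 11 \cdot 1 \cdot 10 \left(-24\right) = 11 \cdot 10 \left(-24\right) = 110 \left(-24\right) = -2640$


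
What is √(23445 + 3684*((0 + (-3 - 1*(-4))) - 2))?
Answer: √19761 ≈ 140.57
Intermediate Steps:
√(23445 + 3684*((0 + (-3 - 1*(-4))) - 2)) = √(23445 + 3684*((0 + (-3 + 4)) - 2)) = √(23445 + 3684*((0 + 1) - 2)) = √(23445 + 3684*(1 - 2)) = √(23445 + 3684*(-1)) = √(23445 - 3684) = √19761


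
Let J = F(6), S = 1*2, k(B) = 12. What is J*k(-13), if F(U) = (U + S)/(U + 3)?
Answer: 32/3 ≈ 10.667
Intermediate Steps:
S = 2
F(U) = (2 + U)/(3 + U) (F(U) = (U + 2)/(U + 3) = (2 + U)/(3 + U))
J = 8/9 (J = (2 + 6)/(3 + 6) = 8/9 ≈ 0.88889)
J*k(-13) = (8/9)*12 = 32/3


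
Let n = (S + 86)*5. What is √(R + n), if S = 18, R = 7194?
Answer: √7714 ≈ 87.829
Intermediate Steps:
n = 520 (n = (18 + 86)*5 = 104*5 = 520)
√(R + n) = √(7194 + 520) = √7714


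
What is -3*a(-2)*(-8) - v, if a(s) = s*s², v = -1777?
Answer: 1585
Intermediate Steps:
a(s) = s³
-3*a(-2)*(-8) - v = -3*(-2)³*(-8) - 1*(-1777) = -3*(-8)*(-8) + 1777 = 24*(-8) + 1777 = -192 + 1777 = 1585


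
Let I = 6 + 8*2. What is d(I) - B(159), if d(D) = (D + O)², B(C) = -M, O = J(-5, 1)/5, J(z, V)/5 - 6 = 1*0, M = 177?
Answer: 961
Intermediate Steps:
J(z, V) = 30 (J(z, V) = 30 + 5*(1*0) = 30 + 5*0 = 30 + 0 = 30)
O = 6 (O = 30/5 = 30*(⅕) = 6)
B(C) = -177 (B(C) = -1*177 = -177)
I = 22 (I = 6 + 16 = 22)
d(D) = (6 + D)² (d(D) = (D + 6)² = (6 + D)²)
d(I) - B(159) = (6 + 22)² - 1*(-177) = 28² + 177 = 784 + 177 = 961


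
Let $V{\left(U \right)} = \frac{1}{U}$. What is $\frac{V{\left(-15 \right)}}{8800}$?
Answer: $- \frac{1}{132000} \approx -7.5758 \cdot 10^{-6}$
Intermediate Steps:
$\frac{V{\left(-15 \right)}}{8800} = \frac{1}{\left(-15\right) 8800} = \left(- \frac{1}{15}\right) \frac{1}{8800} = - \frac{1}{132000}$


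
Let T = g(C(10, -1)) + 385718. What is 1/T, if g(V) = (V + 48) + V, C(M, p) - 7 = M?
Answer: 1/385800 ≈ 2.5920e-6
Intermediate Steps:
C(M, p) = 7 + M
g(V) = 48 + 2*V (g(V) = (48 + V) + V = 48 + 2*V)
T = 385800 (T = (48 + 2*(7 + 10)) + 385718 = (48 + 2*17) + 385718 = (48 + 34) + 385718 = 82 + 385718 = 385800)
1/T = 1/385800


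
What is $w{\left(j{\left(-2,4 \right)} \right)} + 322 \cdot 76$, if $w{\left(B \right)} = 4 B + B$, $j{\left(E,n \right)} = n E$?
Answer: $24432$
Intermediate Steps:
$j{\left(E,n \right)} = E n$
$w{\left(B \right)} = 5 B$
$w{\left(j{\left(-2,4 \right)} \right)} + 322 \cdot 76 = 5 \left(\left(-2\right) 4\right) + 322 \cdot 76 = 5 \left(-8\right) + 24472 = -40 + 24472 = 24432$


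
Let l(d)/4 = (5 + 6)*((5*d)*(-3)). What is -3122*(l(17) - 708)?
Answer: 37239216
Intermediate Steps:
l(d) = -660*d (l(d) = 4*((5 + 6)*((5*d)*(-3))) = 4*(11*(-15*d)) = 4*(-165*d) = -660*d)
-3122*(l(17) - 708) = -3122*(-660*17 - 708) = -3122*(-11220 - 708) = -3122*(-11928) = 37239216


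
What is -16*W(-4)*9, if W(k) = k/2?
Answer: 288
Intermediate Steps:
W(k) = k/2 (W(k) = k*(1/2) = k/2)
-16*W(-4)*9 = -8*(-4)*9 = -16*(-2)*9 = 32*9 = 288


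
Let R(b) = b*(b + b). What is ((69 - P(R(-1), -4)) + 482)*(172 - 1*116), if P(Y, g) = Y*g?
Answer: 31304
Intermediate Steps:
R(b) = 2*b**2 (R(b) = b*(2*b) = 2*b**2)
((69 - P(R(-1), -4)) + 482)*(172 - 1*116) = ((69 - 2*(-1)**2*(-4)) + 482)*(172 - 1*116) = ((69 - 2*1*(-4)) + 482)*(172 - 116) = ((69 - 2*(-4)) + 482)*56 = ((69 - 1*(-8)) + 482)*56 = ((69 + 8) + 482)*56 = (77 + 482)*56 = 559*56 = 31304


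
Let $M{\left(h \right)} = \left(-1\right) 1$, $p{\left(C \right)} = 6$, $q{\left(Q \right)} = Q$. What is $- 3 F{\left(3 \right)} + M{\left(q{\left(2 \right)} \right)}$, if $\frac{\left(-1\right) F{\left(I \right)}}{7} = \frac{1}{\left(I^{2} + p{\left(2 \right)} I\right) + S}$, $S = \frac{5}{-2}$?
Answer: $- \frac{1}{7} \approx -0.14286$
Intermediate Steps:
$S = - \frac{5}{2}$ ($S = 5 \left(- \frac{1}{2}\right) = - \frac{5}{2} \approx -2.5$)
$M{\left(h \right)} = -1$
$F{\left(I \right)} = - \frac{7}{- \frac{5}{2} + I^{2} + 6 I}$ ($F{\left(I \right)} = - \frac{7}{\left(I^{2} + 6 I\right) - \frac{5}{2}} = - \frac{7}{- \frac{5}{2} + I^{2} + 6 I}$)
$- 3 F{\left(3 \right)} + M{\left(q{\left(2 \right)} \right)} = - 3 \left(- \frac{14}{-5 + 2 \cdot 3^{2} + 12 \cdot 3}\right) - 1 = - 3 \left(- \frac{14}{-5 + 2 \cdot 9 + 36}\right) - 1 = - 3 \left(- \frac{14}{-5 + 18 + 36}\right) - 1 = - 3 \left(- \frac{14}{49}\right) - 1 = - 3 \left(\left(-14\right) \frac{1}{49}\right) - 1 = \left(-3\right) \left(- \frac{2}{7}\right) - 1 = \frac{6}{7} - 1 = - \frac{1}{7}$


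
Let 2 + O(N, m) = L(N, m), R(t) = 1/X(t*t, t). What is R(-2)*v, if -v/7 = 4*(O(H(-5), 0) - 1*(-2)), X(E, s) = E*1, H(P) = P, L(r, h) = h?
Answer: 0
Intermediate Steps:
X(E, s) = E
R(t) = t⁻² (R(t) = 1/(t*t) = 1/(t²) = t⁻²)
O(N, m) = -2 + m
v = 0 (v = -28*((-2 + 0) - 1*(-2)) = -28*(-2 + 2) = -28*0 = -7*0 = 0)
R(-2)*v = 0/(-2)² = (¼)*0 = 0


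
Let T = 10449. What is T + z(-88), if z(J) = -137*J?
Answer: 22505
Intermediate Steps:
T + z(-88) = 10449 - 137*(-88) = 10449 + 12056 = 22505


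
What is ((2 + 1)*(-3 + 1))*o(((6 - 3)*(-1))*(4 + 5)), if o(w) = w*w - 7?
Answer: -4332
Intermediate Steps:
o(w) = -7 + w² (o(w) = w² - 7 = -7 + w²)
((2 + 1)*(-3 + 1))*o(((6 - 3)*(-1))*(4 + 5)) = ((2 + 1)*(-3 + 1))*(-7 + (((6 - 3)*(-1))*(4 + 5))²) = (3*(-2))*(-7 + ((3*(-1))*9)²) = -6*(-7 + (-3*9)²) = -6*(-7 + (-27)²) = -6*(-7 + 729) = -6*722 = -4332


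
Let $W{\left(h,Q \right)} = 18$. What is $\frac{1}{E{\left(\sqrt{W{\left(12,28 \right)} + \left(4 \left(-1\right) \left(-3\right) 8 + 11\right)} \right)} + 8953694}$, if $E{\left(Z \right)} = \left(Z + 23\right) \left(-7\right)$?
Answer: $\frac{8953533}{80165753175964} + \frac{35 \sqrt{5}}{80165753175964} \approx 1.1169 \cdot 10^{-7}$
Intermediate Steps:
$E{\left(Z \right)} = -161 - 7 Z$ ($E{\left(Z \right)} = \left(23 + Z\right) \left(-7\right) = -161 - 7 Z$)
$\frac{1}{E{\left(\sqrt{W{\left(12,28 \right)} + \left(4 \left(-1\right) \left(-3\right) 8 + 11\right)} \right)} + 8953694} = \frac{1}{\left(-161 - 7 \sqrt{18 + \left(4 \left(-1\right) \left(-3\right) 8 + 11\right)}\right) + 8953694} = \frac{1}{\left(-161 - 7 \sqrt{18 + \left(4 \cdot 3 \cdot 8 + 11\right)}\right) + 8953694} = \frac{1}{\left(-161 - 7 \sqrt{18 + \left(4 \cdot 24 + 11\right)}\right) + 8953694} = \frac{1}{\left(-161 - 7 \sqrt{18 + \left(96 + 11\right)}\right) + 8953694} = \frac{1}{\left(-161 - 7 \sqrt{18 + 107}\right) + 8953694} = \frac{1}{\left(-161 - 7 \sqrt{125}\right) + 8953694} = \frac{1}{\left(-161 - 7 \cdot 5 \sqrt{5}\right) + 8953694} = \frac{1}{\left(-161 - 35 \sqrt{5}\right) + 8953694} = \frac{1}{8953533 - 35 \sqrt{5}}$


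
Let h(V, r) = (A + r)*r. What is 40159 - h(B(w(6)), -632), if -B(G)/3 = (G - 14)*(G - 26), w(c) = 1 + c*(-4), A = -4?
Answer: -361793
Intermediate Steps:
w(c) = 1 - 4*c
B(G) = -3*(-26 + G)*(-14 + G) (B(G) = -3*(G - 14)*(G - 26) = -3*(-14 + G)*(-26 + G) = -3*(-26 + G)*(-14 + G))
h(V, r) = r*(-4 + r) (h(V, r) = (-4 + r)*r = r*(-4 + r))
40159 - h(B(w(6)), -632) = 40159 - (-632)*(-4 - 632) = 40159 - (-632)*(-636) = 40159 - 1*401952 = 40159 - 401952 = -361793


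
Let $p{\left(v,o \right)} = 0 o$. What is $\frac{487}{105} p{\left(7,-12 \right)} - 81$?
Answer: $-81$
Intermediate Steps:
$p{\left(v,o \right)} = 0$
$\frac{487}{105} p{\left(7,-12 \right)} - 81 = \frac{487}{105} \cdot 0 - 81 = 0 - 81 = -81$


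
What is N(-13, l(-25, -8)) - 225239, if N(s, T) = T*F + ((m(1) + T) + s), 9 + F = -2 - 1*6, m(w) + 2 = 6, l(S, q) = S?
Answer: -224848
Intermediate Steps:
m(w) = 4 (m(w) = -2 + 6 = 4)
F = -17 (F = -9 + (-2 - 1*6) = -9 + (-2 - 6) = -9 - 8 = -17)
N(s, T) = 4 + s - 16*T (N(s, T) = T*(-17) + ((4 + T) + s) = -17*T + (4 + T + s) = 4 + s - 16*T)
N(-13, l(-25, -8)) - 225239 = (4 - 13 - 16*(-25)) - 225239 = (4 - 13 + 400) - 225239 = 391 - 225239 = -224848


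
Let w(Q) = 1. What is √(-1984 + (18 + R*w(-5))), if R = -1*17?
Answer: I*√1983 ≈ 44.531*I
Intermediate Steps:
R = -17
√(-1984 + (18 + R*w(-5))) = √(-1984 + (18 - 17*1)) = √(-1984 + (18 - 17)) = √(-1984 + 1) = √(-1983) = I*√1983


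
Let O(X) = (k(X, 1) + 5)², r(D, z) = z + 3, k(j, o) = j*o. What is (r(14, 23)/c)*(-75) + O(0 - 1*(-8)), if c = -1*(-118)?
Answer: 8996/59 ≈ 152.47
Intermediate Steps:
c = 118
r(D, z) = 3 + z
O(X) = (5 + X)² (O(X) = (X*1 + 5)² = (X + 5)² = (5 + X)²)
(r(14, 23)/c)*(-75) + O(0 - 1*(-8)) = ((3 + 23)/118)*(-75) + (5 + (0 - 1*(-8)))² = (26*(1/118))*(-75) + (5 + (0 + 8))² = (13/59)*(-75) + (5 + 8)² = -975/59 + 13² = -975/59 + 169 = 8996/59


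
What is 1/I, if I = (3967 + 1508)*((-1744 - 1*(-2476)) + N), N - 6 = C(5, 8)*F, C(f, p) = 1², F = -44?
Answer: 1/3799650 ≈ 2.6318e-7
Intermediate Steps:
C(f, p) = 1
N = -38 (N = 6 + 1*(-44) = 6 - 44 = -38)
I = 3799650 (I = (3967 + 1508)*((-1744 - 1*(-2476)) - 38) = 5475*((-1744 + 2476) - 38) = 5475*(732 - 38) = 5475*694 = 3799650)
1/I = 1/3799650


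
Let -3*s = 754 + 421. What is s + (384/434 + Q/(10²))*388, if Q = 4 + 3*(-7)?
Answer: -1860674/16275 ≈ -114.33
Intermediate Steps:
s = -1175/3 (s = -(754 + 421)/3 = -⅓*1175 = -1175/3 ≈ -391.67)
Q = -17 (Q = 4 - 21 = -17)
s + (384/434 + Q/(10²))*388 = -1175/3 + (384/434 - 17/(10²))*388 = -1175/3 + (384*(1/434) - 17/100)*388 = -1175/3 + (192/217 - 17*1/100)*388 = -1175/3 + (192/217 - 17/100)*388 = -1175/3 + (15511/21700)*388 = -1175/3 + 1504567/5425 = -1860674/16275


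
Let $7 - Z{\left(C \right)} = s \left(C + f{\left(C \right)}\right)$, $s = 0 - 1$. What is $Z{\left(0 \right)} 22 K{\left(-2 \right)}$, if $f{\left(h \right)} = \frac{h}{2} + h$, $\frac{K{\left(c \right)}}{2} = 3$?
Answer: $924$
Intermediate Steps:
$K{\left(c \right)} = 6$ ($K{\left(c \right)} = 2 \cdot 3 = 6$)
$f{\left(h \right)} = \frac{3 h}{2}$ ($f{\left(h \right)} = h \frac{1}{2} + h = \frac{h}{2} + h = \frac{3 h}{2}$)
$s = -1$
$Z{\left(C \right)} = 7 + \frac{5 C}{2}$ ($Z{\left(C \right)} = 7 - - (C + \frac{3 C}{2}) = 7 - - \frac{5 C}{2} = 7 + \frac{5 C}{2}$)
$Z{\left(0 \right)} 22 K{\left(-2 \right)} = \left(7 + \frac{5}{2} \cdot 0\right) 22 \cdot 6 = \left(7 + 0\right) 22 \cdot 6 = 7 \cdot 22 \cdot 6 = 154 \cdot 6 = 924$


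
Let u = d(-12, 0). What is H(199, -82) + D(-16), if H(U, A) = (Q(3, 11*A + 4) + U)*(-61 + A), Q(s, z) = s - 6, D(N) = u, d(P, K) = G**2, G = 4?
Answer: -28012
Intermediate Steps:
d(P, K) = 16 (d(P, K) = 4**2 = 16)
u = 16
D(N) = 16
Q(s, z) = -6 + s
H(U, A) = (-61 + A)*(-3 + U) (H(U, A) = ((-6 + 3) + U)*(-61 + A) = (-3 + U)*(-61 + A) = (-61 + A)*(-3 + U))
H(199, -82) + D(-16) = (183 - 61*199 - 3*(-82) - 82*199) + 16 = (183 - 12139 + 246 - 16318) + 16 = -28028 + 16 = -28012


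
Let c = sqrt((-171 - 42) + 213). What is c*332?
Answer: 0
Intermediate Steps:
c = 0 (c = sqrt(-213 + 213) = sqrt(0) = 0)
c*332 = 0*332 = 0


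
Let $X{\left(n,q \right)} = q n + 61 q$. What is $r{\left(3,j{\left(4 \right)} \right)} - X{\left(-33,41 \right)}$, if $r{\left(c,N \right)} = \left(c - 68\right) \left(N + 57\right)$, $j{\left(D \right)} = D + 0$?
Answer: $-5113$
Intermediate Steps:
$j{\left(D \right)} = D$
$X{\left(n,q \right)} = 61 q + n q$ ($X{\left(n,q \right)} = n q + 61 q = 61 q + n q$)
$r{\left(c,N \right)} = \left(-68 + c\right) \left(57 + N\right)$
$r{\left(3,j{\left(4 \right)} \right)} - X{\left(-33,41 \right)} = \left(-3876 - 272 + 57 \cdot 3 + 4 \cdot 3\right) - 41 \left(61 - 33\right) = \left(-3876 - 272 + 171 + 12\right) - 41 \cdot 28 = -3965 - 1148 = -5113$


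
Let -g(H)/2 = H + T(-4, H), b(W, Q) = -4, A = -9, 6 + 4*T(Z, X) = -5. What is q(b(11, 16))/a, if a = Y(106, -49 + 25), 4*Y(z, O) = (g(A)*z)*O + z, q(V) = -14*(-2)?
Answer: -56/29839 ≈ -0.0018767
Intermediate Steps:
T(Z, X) = -11/4 (T(Z, X) = -3/2 + (¼)*(-5) = -3/2 - 5/4 = -11/4)
g(H) = 11/2 - 2*H (g(H) = -2*(H - 11/4) = -2*(-11/4 + H) = 11/2 - 2*H)
q(V) = 28
Y(z, O) = z/4 + 47*O*z/8 (Y(z, O) = (((11/2 - 2*(-9))*z)*O + z)/4 = (((11/2 + 18)*z)*O + z)/4 = ((47*z/2)*O + z)/4 = (47*O*z/2 + z)/4 = (z + 47*O*z/2)/4 = z/4 + 47*O*z/8)
a = -29839/2 (a = (⅛)*106*(2 + 47*(-49 + 25)) = (⅛)*106*(2 + 47*(-24)) = (⅛)*106*(2 - 1128) = (⅛)*106*(-1126) = -29839/2 ≈ -14920.)
q(b(11, 16))/a = 28/(-29839/2) = 28*(-2/29839) = -56/29839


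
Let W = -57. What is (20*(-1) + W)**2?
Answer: 5929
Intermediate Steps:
(20*(-1) + W)**2 = (20*(-1) - 57)**2 = (-20 - 57)**2 = (-77)**2 = 5929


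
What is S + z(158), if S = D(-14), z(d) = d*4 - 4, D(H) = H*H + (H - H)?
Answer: 824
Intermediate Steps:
D(H) = H² (D(H) = H² + 0 = H²)
z(d) = -4 + 4*d (z(d) = 4*d - 4 = -4 + 4*d)
S = 196 (S = (-14)² = 196)
S + z(158) = 196 + (-4 + 4*158) = 196 + (-4 + 632) = 196 + 628 = 824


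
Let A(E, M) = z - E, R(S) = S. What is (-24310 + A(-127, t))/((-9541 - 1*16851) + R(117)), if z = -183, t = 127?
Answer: 24366/26275 ≈ 0.92735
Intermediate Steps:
A(E, M) = -183 - E
(-24310 + A(-127, t))/((-9541 - 1*16851) + R(117)) = (-24310 + (-183 - 1*(-127)))/((-9541 - 1*16851) + 117) = (-24310 + (-183 + 127))/((-9541 - 16851) + 117) = (-24310 - 56)/(-26392 + 117) = -24366/(-26275) = -24366*(-1/26275) = 24366/26275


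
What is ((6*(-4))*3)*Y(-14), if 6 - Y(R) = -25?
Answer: -2232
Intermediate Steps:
Y(R) = 31 (Y(R) = 6 - 1*(-25) = 6 + 25 = 31)
((6*(-4))*3)*Y(-14) = ((6*(-4))*3)*31 = -24*3*31 = -72*31 = -2232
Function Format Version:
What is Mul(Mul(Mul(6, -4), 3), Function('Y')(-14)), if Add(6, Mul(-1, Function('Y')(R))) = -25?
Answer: -2232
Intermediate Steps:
Function('Y')(R) = 31 (Function('Y')(R) = Add(6, Mul(-1, -25)) = Add(6, 25) = 31)
Mul(Mul(Mul(6, -4), 3), Function('Y')(-14)) = Mul(Mul(Mul(6, -4), 3), 31) = Mul(Mul(-24, 3), 31) = Mul(-72, 31) = -2232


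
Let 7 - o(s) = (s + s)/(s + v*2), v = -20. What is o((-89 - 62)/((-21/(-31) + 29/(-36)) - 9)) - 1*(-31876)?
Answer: 1904806561/59741 ≈ 31884.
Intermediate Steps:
o(s) = 7 - 2*s/(-40 + s) (o(s) = 7 - (s + s)/(s - 20*2) = 7 - 2*s/(s - 40) = 7 - 2*s/(-40 + s))
o((-89 - 62)/((-21/(-31) + 29/(-36)) - 9)) - 1*(-31876) = 5*(-56 + (-89 - 62)/((-21/(-31) + 29/(-36)) - 9))/(-40 + (-89 - 62)/((-21/(-31) + 29/(-36)) - 9)) - 1*(-31876) = 5*(-56 - 151/((-21*(-1/31) + 29*(-1/36)) - 9))/(-40 - 151/((-21*(-1/31) + 29*(-1/36)) - 9)) + 31876 = 5*(-56 - 151/((21/31 - 29/36) - 9))/(-40 - 151/((21/31 - 29/36) - 9)) + 31876 = 5*(-56 - 151/(-143/1116 - 9))/(-40 - 151/(-143/1116 - 9)) + 31876 = 5*(-56 - 151/(-10187/1116))/(-40 - 151/(-10187/1116)) + 31876 = 5*(-56 - 151*(-1116/10187))/(-40 - 151*(-1116/10187)) + 31876 = 5*(-56 + 168516/10187)/(-40 + 168516/10187) + 31876 = 5*(-401956/10187)/(-238964/10187) + 31876 = 5*(-10187/238964)*(-401956/10187) + 31876 = 502445/59741 + 31876 = 1904806561/59741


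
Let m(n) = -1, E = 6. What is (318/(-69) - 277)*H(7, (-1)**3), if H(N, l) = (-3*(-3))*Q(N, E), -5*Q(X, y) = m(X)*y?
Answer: -349758/115 ≈ -3041.4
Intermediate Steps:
Q(X, y) = y/5 (Q(X, y) = -(-1)*y/5 = y/5)
H(N, l) = 54/5 (H(N, l) = (-3*(-3))*((1/5)*6) = 9*(6/5) = 54/5)
(318/(-69) - 277)*H(7, (-1)**3) = (318/(-69) - 277)*(54/5) = (318*(-1/69) - 277)*(54/5) = (-106/23 - 277)*(54/5) = -6477/23*54/5 = -349758/115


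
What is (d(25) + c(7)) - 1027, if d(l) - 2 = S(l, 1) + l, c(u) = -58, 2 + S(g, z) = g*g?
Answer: -435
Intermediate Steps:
S(g, z) = -2 + g² (S(g, z) = -2 + g*g = -2 + g²)
d(l) = l + l² (d(l) = 2 + ((-2 + l²) + l) = 2 + (-2 + l + l²) = l + l²)
(d(25) + c(7)) - 1027 = (25*(1 + 25) - 58) - 1027 = (25*26 - 58) - 1027 = (650 - 58) - 1027 = 592 - 1027 = -435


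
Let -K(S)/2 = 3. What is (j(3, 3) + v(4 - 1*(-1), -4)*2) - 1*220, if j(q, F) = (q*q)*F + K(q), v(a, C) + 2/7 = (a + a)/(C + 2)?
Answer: -1467/7 ≈ -209.57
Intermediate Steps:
K(S) = -6 (K(S) = -2*3 = -6)
v(a, C) = -2/7 + 2*a/(2 + C) (v(a, C) = -2/7 + (a + a)/(C + 2) = -2/7 + (2*a)/(2 + C) = -2/7 + 2*a/(2 + C))
j(q, F) = -6 + F*q² (j(q, F) = (q*q)*F - 6 = q²*F - 6 = F*q² - 6 = -6 + F*q²)
(j(3, 3) + v(4 - 1*(-1), -4)*2) - 1*220 = ((-6 + 3*3²) + (2*(-2 - 1*(-4) + 7*(4 - 1*(-1)))/(7*(2 - 4)))*2) - 1*220 = ((-6 + 3*9) + ((2/7)*(-2 + 4 + 7*(4 + 1))/(-2))*2) - 220 = ((-6 + 27) + ((2/7)*(-½)*(-2 + 4 + 7*5))*2) - 220 = (21 + ((2/7)*(-½)*(-2 + 4 + 35))*2) - 220 = (21 + ((2/7)*(-½)*37)*2) - 220 = (21 - 37/7*2) - 220 = (21 - 74/7) - 220 = 73/7 - 220 = -1467/7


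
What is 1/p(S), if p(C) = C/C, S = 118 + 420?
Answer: 1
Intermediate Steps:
S = 538
p(C) = 1
1/p(S) = 1/1 = 1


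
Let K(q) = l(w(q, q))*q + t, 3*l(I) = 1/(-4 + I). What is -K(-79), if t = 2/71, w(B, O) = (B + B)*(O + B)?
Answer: -144151/5316480 ≈ -0.027114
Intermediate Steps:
w(B, O) = 2*B*(B + O) (w(B, O) = (2*B)*(B + O) = 2*B*(B + O))
l(I) = 1/(3*(-4 + I))
t = 2/71 (t = 2*(1/71) = 2/71 ≈ 0.028169)
K(q) = 2/71 + q/(3*(-4 + 4*q²)) (K(q) = (1/(3*(-4 + 2*q*(q + q))))*q + 2/71 = (1/(3*(-4 + 2*q*(2*q))))*q + 2/71 = (1/(3*(-4 + 4*q²)))*q + 2/71 = q/(3*(-4 + 4*q²)) + 2/71 = 2/71 + q/(3*(-4 + 4*q²)))
-K(-79) = -(-24 + 24*(-79)² + 71*(-79))/(852*(-1 + (-79)²)) = -(-24 + 24*6241 - 5609)/(852*(-1 + 6241)) = -(-24 + 149784 - 5609)/(852*6240) = -144151/(852*6240) = -1*144151/5316480 = -144151/5316480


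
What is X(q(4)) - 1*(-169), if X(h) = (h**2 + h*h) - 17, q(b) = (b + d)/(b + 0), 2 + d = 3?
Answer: 1241/8 ≈ 155.13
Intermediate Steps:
d = 1 (d = -2 + 3 = 1)
q(b) = (1 + b)/b (q(b) = (b + 1)/(b + 0) = (1 + b)/b)
X(h) = -17 + 2*h**2 (X(h) = (h**2 + h**2) - 17 = 2*h**2 - 17 = -17 + 2*h**2)
X(q(4)) - 1*(-169) = (-17 + 2*((1 + 4)/4)**2) - 1*(-169) = (-17 + 2*((1/4)*5)**2) + 169 = (-17 + 2*(5/4)**2) + 169 = (-17 + 2*(25/16)) + 169 = (-17 + 25/8) + 169 = -111/8 + 169 = 1241/8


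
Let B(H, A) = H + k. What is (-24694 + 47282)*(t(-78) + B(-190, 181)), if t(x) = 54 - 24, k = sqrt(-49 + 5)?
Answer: -3614080 + 45176*I*sqrt(11) ≈ -3.6141e+6 + 1.4983e+5*I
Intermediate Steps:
k = 2*I*sqrt(11) (k = sqrt(-44) = 2*I*sqrt(11) ≈ 6.6332*I)
B(H, A) = H + 2*I*sqrt(11)
t(x) = 30
(-24694 + 47282)*(t(-78) + B(-190, 181)) = (-24694 + 47282)*(30 + (-190 + 2*I*sqrt(11))) = 22588*(-160 + 2*I*sqrt(11)) = -3614080 + 45176*I*sqrt(11)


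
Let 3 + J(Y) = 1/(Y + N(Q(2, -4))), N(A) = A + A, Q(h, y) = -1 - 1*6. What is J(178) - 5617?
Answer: -921679/164 ≈ -5620.0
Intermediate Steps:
Q(h, y) = -7 (Q(h, y) = -1 - 6 = -7)
N(A) = 2*A
J(Y) = -3 + 1/(-14 + Y) (J(Y) = -3 + 1/(Y + 2*(-7)) = -3 + 1/(Y - 14) = -3 + 1/(-14 + Y))
J(178) - 5617 = (43 - 3*178)/(-14 + 178) - 5617 = (43 - 534)/164 - 5617 = (1/164)*(-491) - 5617 = -491/164 - 5617 = -921679/164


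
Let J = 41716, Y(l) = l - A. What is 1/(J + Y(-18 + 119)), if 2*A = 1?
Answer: 2/83633 ≈ 2.3914e-5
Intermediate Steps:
A = 1/2 (A = (1/2)*1 = 1/2 ≈ 0.50000)
Y(l) = -1/2 + l (Y(l) = l - 1*1/2 = l - 1/2 = -1/2 + l)
1/(J + Y(-18 + 119)) = 1/(41716 + (-1/2 + (-18 + 119))) = 1/(41716 + (-1/2 + 101)) = 1/(41716 + 201/2) = 1/(83633/2) = 2/83633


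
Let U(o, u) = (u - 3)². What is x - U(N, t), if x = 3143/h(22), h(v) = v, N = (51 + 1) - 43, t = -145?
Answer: -478745/22 ≈ -21761.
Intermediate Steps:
N = 9 (N = 52 - 43 = 9)
U(o, u) = (-3 + u)²
x = 3143/22 ≈ 142.86
x - U(N, t) = 3143/22 - (-3 - 145)² = 3143/22 - 1*(-148)² = 3143/22 - 1*21904 = 3143/22 - 21904 = -478745/22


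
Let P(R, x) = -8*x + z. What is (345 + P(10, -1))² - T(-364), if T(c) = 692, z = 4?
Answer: 126757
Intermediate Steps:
P(R, x) = 4 - 8*x (P(R, x) = -8*x + 4 = 4 - 8*x)
(345 + P(10, -1))² - T(-364) = (345 + (4 - 8*(-1)))² - 1*692 = (345 + (4 + 8))² - 692 = (345 + 12)² - 692 = 357² - 692 = 127449 - 692 = 126757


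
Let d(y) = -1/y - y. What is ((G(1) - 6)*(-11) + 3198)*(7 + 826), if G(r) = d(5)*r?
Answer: 13832798/5 ≈ 2.7666e+6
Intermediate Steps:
d(y) = -y - 1/y
G(r) = -26*r/5 (G(r) = (-1*5 - 1/5)*r = (-5 - 1*1/5)*r = (-5 - 1/5)*r = -26*r/5)
((G(1) - 6)*(-11) + 3198)*(7 + 826) = ((-26/5*1 - 6)*(-11) + 3198)*(7 + 826) = ((-26/5 - 6)*(-11) + 3198)*833 = (-56/5*(-11) + 3198)*833 = (616/5 + 3198)*833 = (16606/5)*833 = 13832798/5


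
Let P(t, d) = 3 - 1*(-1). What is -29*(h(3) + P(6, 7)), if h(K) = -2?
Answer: -58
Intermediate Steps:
P(t, d) = 4 (P(t, d) = 3 + 1 = 4)
-29*(h(3) + P(6, 7)) = -29*(-2 + 4) = -29*2 = -58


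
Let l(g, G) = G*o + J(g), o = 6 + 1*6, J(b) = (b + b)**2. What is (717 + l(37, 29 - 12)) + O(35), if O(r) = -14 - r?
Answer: 6348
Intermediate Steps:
J(b) = 4*b**2 (J(b) = (2*b)**2 = 4*b**2)
o = 12 (o = 6 + 6 = 12)
l(g, G) = 4*g**2 + 12*G (l(g, G) = G*12 + 4*g**2 = 12*G + 4*g**2 = 4*g**2 + 12*G)
(717 + l(37, 29 - 12)) + O(35) = (717 + (4*37**2 + 12*(29 - 12))) + (-14 - 1*35) = (717 + (4*1369 + 12*17)) + (-14 - 35) = (717 + (5476 + 204)) - 49 = (717 + 5680) - 49 = 6397 - 49 = 6348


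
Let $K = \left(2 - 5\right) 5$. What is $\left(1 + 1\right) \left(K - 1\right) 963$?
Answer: $-30816$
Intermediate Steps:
$K = -15$ ($K = \left(-3\right) 5 = -15$)
$\left(1 + 1\right) \left(K - 1\right) 963 = \left(1 + 1\right) \left(-15 - 1\right) 963 = 2 \left(-16\right) 963 = \left(-32\right) 963 = -30816$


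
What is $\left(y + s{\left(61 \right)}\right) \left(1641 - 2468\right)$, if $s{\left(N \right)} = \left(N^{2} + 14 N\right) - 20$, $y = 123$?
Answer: $-3868706$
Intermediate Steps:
$s{\left(N \right)} = -20 + N^{2} + 14 N$
$\left(y + s{\left(61 \right)}\right) \left(1641 - 2468\right) = \left(123 + \left(-20 + 61^{2} + 14 \cdot 61\right)\right) \left(1641 - 2468\right) = \left(123 + \left(-20 + 3721 + 854\right)\right) \left(-827\right) = \left(123 + 4555\right) \left(-827\right) = 4678 \left(-827\right) = -3868706$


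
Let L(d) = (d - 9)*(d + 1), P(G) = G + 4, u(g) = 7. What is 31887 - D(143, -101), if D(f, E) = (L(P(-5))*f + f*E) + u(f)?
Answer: 46323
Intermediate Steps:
P(G) = 4 + G
L(d) = (1 + d)*(-9 + d) (L(d) = (-9 + d)*(1 + d) = (1 + d)*(-9 + d))
D(f, E) = 7 + E*f (D(f, E) = ((-9 + (4 - 5)**2 - 8*(4 - 5))*f + f*E) + 7 = ((-9 + (-1)**2 - 8*(-1))*f + E*f) + 7 = ((-9 + 1 + 8)*f + E*f) + 7 = (0*f + E*f) + 7 = (0 + E*f) + 7 = E*f + 7 = 7 + E*f)
31887 - D(143, -101) = 31887 - (7 - 101*143) = 31887 - (7 - 14443) = 31887 - 1*(-14436) = 31887 + 14436 = 46323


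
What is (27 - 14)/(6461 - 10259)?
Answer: -13/3798 ≈ -0.0034229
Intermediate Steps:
(27 - 14)/(6461 - 10259) = 13/(-3798) = -1/3798*13 = -13/3798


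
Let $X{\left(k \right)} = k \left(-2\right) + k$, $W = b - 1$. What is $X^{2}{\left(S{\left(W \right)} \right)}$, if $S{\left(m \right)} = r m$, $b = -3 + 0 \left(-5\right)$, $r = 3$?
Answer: $144$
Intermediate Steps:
$b = -3$ ($b = -3 + 0 = -3$)
$W = -4$ ($W = -3 - 1 = -4$)
$S{\left(m \right)} = 3 m$
$X{\left(k \right)} = - k$ ($X{\left(k \right)} = - 2 k + k = - k$)
$X^{2}{\left(S{\left(W \right)} \right)} = \left(- 3 \left(-4\right)\right)^{2} = \left(\left(-1\right) \left(-12\right)\right)^{2} = 12^{2} = 144$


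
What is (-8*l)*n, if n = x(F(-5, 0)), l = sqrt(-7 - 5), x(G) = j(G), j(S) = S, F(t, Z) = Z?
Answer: 0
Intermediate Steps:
x(G) = G
l = 2*I*sqrt(3) (l = sqrt(-12) = 2*I*sqrt(3) ≈ 3.4641*I)
n = 0
(-8*l)*n = -16*I*sqrt(3)*0 = 0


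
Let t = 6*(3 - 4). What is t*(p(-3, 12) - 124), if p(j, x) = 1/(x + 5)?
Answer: 12642/17 ≈ 743.65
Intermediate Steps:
t = -6 (t = 6*(-1) = -6)
p(j, x) = 1/(5 + x)
t*(p(-3, 12) - 124) = -6*(1/(5 + 12) - 124) = -6*(1/17 - 124) = -6*(-2107/17) = 12642/17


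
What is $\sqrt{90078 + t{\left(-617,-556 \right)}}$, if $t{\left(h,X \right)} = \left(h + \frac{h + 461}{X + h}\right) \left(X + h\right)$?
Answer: $3 \sqrt{90407} \approx 902.03$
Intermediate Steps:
$t{\left(h,X \right)} = \left(X + h\right) \left(h + \frac{461 + h}{X + h}\right)$ ($t{\left(h,X \right)} = \left(h + \frac{461 + h}{X + h}\right) \left(X + h\right) = \left(X + h\right) \left(h + \frac{461 + h}{X + h}\right)$)
$\sqrt{90078 + t{\left(-617,-556 \right)}} = \sqrt{90078 + \left(461 - 617 + \left(-617\right)^{2} - -343052\right)} = \sqrt{90078 + \left(461 - 617 + 380689 + 343052\right)} = \sqrt{90078 + 723585} = \sqrt{813663} = 3 \sqrt{90407}$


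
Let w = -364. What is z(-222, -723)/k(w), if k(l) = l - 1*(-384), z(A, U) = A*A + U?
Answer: 48561/20 ≈ 2428.1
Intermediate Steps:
z(A, U) = U + A**2 (z(A, U) = A**2 + U = U + A**2)
k(l) = 384 + l (k(l) = l + 384 = 384 + l)
z(-222, -723)/k(w) = (-723 + (-222)**2)/(384 - 364) = (-723 + 49284)/20 = 48561*(1/20) = 48561/20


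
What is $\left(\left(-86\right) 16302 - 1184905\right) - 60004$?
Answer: $-2646881$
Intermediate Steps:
$\left(\left(-86\right) 16302 - 1184905\right) - 60004 = \left(-1401972 - 1184905\right) - 60004 = -2586877 - 60004 = -2646881$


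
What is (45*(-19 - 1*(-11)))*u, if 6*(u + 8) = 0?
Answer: 2880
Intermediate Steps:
u = -8 (u = -8 + (⅙)*0 = -8 + 0 = -8)
(45*(-19 - 1*(-11)))*u = (45*(-19 - 1*(-11)))*(-8) = (45*(-19 + 11))*(-8) = (45*(-8))*(-8) = -360*(-8) = 2880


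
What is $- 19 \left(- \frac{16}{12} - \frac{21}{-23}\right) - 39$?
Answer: $- \frac{2140}{69} \approx -31.014$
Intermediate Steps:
$- 19 \left(- \frac{16}{12} - \frac{21}{-23}\right) - 39 = - 19 \left(\left(-16\right) \frac{1}{12} - - \frac{21}{23}\right) - 39 = - 19 \left(- \frac{4}{3} + \frac{21}{23}\right) - 39 = \left(-19\right) \left(- \frac{29}{69}\right) - 39 = \frac{551}{69} - 39 = - \frac{2140}{69}$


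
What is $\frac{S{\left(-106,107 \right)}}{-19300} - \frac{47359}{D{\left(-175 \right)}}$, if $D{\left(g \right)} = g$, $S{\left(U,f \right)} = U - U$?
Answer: $\frac{47359}{175} \approx 270.62$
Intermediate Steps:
$S{\left(U,f \right)} = 0$
$\frac{S{\left(-106,107 \right)}}{-19300} - \frac{47359}{D{\left(-175 \right)}} = \frac{0}{-19300} - \frac{47359}{-175} = 0 \left(- \frac{1}{19300}\right) - - \frac{47359}{175} = 0 + \frac{47359}{175} = \frac{47359}{175}$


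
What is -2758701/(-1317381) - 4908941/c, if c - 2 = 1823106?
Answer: -479178580271/800575946716 ≈ -0.59854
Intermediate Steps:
c = 1823108 (c = 2 + 1823106 = 1823108)
-2758701/(-1317381) - 4908941/c = -2758701/(-1317381) - 4908941/1823108 = -2758701*(-1/1317381) - 4908941*1/1823108 = 919567/439127 - 4908941/1823108 = -479178580271/800575946716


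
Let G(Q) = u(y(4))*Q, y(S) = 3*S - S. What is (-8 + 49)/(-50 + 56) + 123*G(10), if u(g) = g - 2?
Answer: 44321/6 ≈ 7386.8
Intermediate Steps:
y(S) = 2*S
u(g) = -2 + g
G(Q) = 6*Q (G(Q) = (-2 + 2*4)*Q = (-2 + 8)*Q = 6*Q)
(-8 + 49)/(-50 + 56) + 123*G(10) = (-8 + 49)/(-50 + 56) + 123*(6*10) = 41/6 + 123*60 = 41*(1/6) + 7380 = 41/6 + 7380 = 44321/6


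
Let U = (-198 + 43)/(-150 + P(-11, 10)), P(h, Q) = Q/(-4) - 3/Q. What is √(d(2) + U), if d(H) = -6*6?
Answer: I*√5105239/382 ≈ 5.9149*I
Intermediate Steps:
P(h, Q) = -3/Q - Q/4 (P(h, Q) = Q*(-¼) - 3/Q = -Q/4 - 3/Q = -3/Q - Q/4)
d(H) = -36
U = 775/764 (U = (-198 + 43)/(-150 + (-3/10 - ¼*10)) = -155/(-150 + (-3*⅒ - 5/2)) = -155/(-150 + (-3/10 - 5/2)) = -155/(-150 - 14/5) = -155/(-764/5) = -155*(-5/764) = 775/764 ≈ 1.0144)
√(d(2) + U) = √(-36 + 775/764) = √(-26729/764) = I*√5105239/382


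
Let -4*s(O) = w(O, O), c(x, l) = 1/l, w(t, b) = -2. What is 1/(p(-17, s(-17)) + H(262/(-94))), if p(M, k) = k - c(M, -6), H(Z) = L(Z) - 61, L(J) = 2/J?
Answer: -393/23993 ≈ -0.016380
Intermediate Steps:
s(O) = 1/2 (s(O) = -1/4*(-2) = 1/2)
H(Z) = -61 + 2/Z (H(Z) = 2/Z - 61 = -61 + 2/Z)
p(M, k) = 1/6 + k (p(M, k) = k - 1/(-6) = k - 1*(-1/6) = k + 1/6 = 1/6 + k)
1/(p(-17, s(-17)) + H(262/(-94))) = 1/((1/6 + 1/2) + (-61 + 2/((262/(-94))))) = 1/(2/3 + (-61 + 2/((262*(-1/94))))) = 1/(2/3 + (-61 + 2/(-131/47))) = 1/(2/3 + (-61 + 2*(-47/131))) = 1/(2/3 + (-61 - 94/131)) = 1/(2/3 - 8085/131) = 1/(-23993/393) = -393/23993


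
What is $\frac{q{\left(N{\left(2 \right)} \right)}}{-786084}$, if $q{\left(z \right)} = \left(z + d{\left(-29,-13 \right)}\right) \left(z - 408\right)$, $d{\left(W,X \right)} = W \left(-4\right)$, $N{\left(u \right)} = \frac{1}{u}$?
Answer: $\frac{189895}{3144336} \approx 0.060393$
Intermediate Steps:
$d{\left(W,X \right)} = - 4 W$
$q{\left(z \right)} = \left(-408 + z\right) \left(116 + z\right)$ ($q{\left(z \right)} = \left(z - -116\right) \left(z - 408\right) = \left(z + 116\right) \left(-408 + z\right) = \left(116 + z\right) \left(-408 + z\right) = \left(-408 + z\right) \left(116 + z\right)$)
$\frac{q{\left(N{\left(2 \right)} \right)}}{-786084} = \frac{-47328 + \left(\frac{1}{2}\right)^{2} - \frac{292}{2}}{-786084} = \left(-47328 + \left(\frac{1}{2}\right)^{2} - 146\right) \left(- \frac{1}{786084}\right) = \left(-47328 + \frac{1}{4} - 146\right) \left(- \frac{1}{786084}\right) = \left(- \frac{189895}{4}\right) \left(- \frac{1}{786084}\right) = \frac{189895}{3144336}$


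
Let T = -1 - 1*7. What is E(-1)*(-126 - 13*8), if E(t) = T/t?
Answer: -1840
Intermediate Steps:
T = -8 (T = -1 - 7 = -8)
E(t) = -8/t
E(-1)*(-126 - 13*8) = (-8/(-1))*(-126 - 13*8) = (-8*(-1))*(-126 - 104) = 8*(-230) = -1840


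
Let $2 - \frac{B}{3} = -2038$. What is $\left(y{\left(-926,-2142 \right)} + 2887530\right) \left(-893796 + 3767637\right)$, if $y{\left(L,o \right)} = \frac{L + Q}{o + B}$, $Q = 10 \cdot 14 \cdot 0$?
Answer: $\frac{5501773850580529}{663} \approx 8.2983 \cdot 10^{12}$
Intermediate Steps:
$Q = 0$ ($Q = 140 \cdot 0 = 0$)
$B = 6120$ ($B = 6 - -6114 = 6 + 6114 = 6120$)
$y{\left(L,o \right)} = \frac{L}{6120 + o}$ ($y{\left(L,o \right)} = \frac{L + 0}{o + 6120} = \frac{L}{6120 + o}$)
$\left(y{\left(-926,-2142 \right)} + 2887530\right) \left(-893796 + 3767637\right) = \left(- \frac{926}{6120 - 2142} + 2887530\right) \left(-893796 + 3767637\right) = \left(- \frac{926}{3978} + 2887530\right) 2873841 = \left(\left(-926\right) \frac{1}{3978} + 2887530\right) 2873841 = \left(- \frac{463}{1989} + 2887530\right) 2873841 = \frac{5743296707}{1989} \cdot 2873841 = \frac{5501773850580529}{663}$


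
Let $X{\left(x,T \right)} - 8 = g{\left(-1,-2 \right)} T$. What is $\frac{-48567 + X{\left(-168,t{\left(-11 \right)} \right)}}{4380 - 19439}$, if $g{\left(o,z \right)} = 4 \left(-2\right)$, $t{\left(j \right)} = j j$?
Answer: $\frac{49527}{15059} \approx 3.2889$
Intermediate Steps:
$t{\left(j \right)} = j^{2}$
$g{\left(o,z \right)} = -8$
$X{\left(x,T \right)} = 8 - 8 T$
$\frac{-48567 + X{\left(-168,t{\left(-11 \right)} \right)}}{4380 - 19439} = \frac{-48567 + \left(8 - 8 \left(-11\right)^{2}\right)}{4380 - 19439} = \frac{-48567 + \left(8 - 968\right)}{-15059} = \left(-48567 + \left(8 - 968\right)\right) \left(- \frac{1}{15059}\right) = \left(-48567 - 960\right) \left(- \frac{1}{15059}\right) = \left(-49527\right) \left(- \frac{1}{15059}\right) = \frac{49527}{15059}$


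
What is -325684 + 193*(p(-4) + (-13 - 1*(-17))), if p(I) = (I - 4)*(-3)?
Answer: -320280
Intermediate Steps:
p(I) = 12 - 3*I (p(I) = (-4 + I)*(-3) = 12 - 3*I)
-325684 + 193*(p(-4) + (-13 - 1*(-17))) = -325684 + 193*((12 - 3*(-4)) + (-13 - 1*(-17))) = -325684 + 193*((12 + 12) + (-13 + 17)) = -325684 + 193*(24 + 4) = -325684 + 193*28 = -325684 + 5404 = -320280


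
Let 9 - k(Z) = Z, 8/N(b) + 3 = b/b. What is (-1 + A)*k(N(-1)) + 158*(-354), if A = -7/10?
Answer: -559541/10 ≈ -55954.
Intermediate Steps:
N(b) = -4 (N(b) = 8/(-3 + b/b) = 8/(-3 + 1) = 8/(-2) = 8*(-½) = -4)
k(Z) = 9 - Z
A = -7/10 (A = -7*⅒ = -7/10 ≈ -0.70000)
(-1 + A)*k(N(-1)) + 158*(-354) = (-1 - 7/10)*(9 - 1*(-4)) + 158*(-354) = -17*(9 + 4)/10 - 55932 = -17/10*13 - 55932 = -221/10 - 55932 = -559541/10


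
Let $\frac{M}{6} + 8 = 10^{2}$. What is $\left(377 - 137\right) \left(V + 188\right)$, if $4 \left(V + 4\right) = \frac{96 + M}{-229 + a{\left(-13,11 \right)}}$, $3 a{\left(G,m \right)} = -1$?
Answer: $\frac{1891590}{43} \approx 43990.0$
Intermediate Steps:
$a{\left(G,m \right)} = - \frac{1}{3}$ ($a{\left(G,m \right)} = \frac{1}{3} \left(-1\right) = - \frac{1}{3}$)
$M = 552$ ($M = -48 + 6 \cdot 10^{2} = -48 + 6 \cdot 100 = -48 + 600 = 552$)
$V = - \frac{1619}{344}$ ($V = -4 + \frac{\left(96 + 552\right) \frac{1}{-229 - \frac{1}{3}}}{4} = -4 + \frac{648 \frac{1}{- \frac{688}{3}}}{4} = -4 + \frac{648 \left(- \frac{3}{688}\right)}{4} = -4 + \frac{1}{4} \left(- \frac{243}{86}\right) = -4 - \frac{243}{344} = - \frac{1619}{344} \approx -4.7064$)
$\left(377 - 137\right) \left(V + 188\right) = \left(377 - 137\right) \left(- \frac{1619}{344} + 188\right) = 240 \cdot \frac{63053}{344} = \frac{1891590}{43}$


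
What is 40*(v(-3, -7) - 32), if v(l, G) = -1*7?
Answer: -1560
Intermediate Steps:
v(l, G) = -7
40*(v(-3, -7) - 32) = 40*(-7 - 32) = 40*(-39) = -1560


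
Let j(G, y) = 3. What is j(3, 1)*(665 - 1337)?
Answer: -2016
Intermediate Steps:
j(3, 1)*(665 - 1337) = 3*(665 - 1337) = 3*(-672) = -2016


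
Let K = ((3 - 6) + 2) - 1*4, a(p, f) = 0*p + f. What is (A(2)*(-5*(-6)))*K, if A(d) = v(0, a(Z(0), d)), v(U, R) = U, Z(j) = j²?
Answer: 0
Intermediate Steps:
a(p, f) = f (a(p, f) = 0 + f = f)
A(d) = 0
K = -5 (K = (-3 + 2) - 4 = -1 - 4 = -5)
(A(2)*(-5*(-6)))*K = (0*(-5*(-6)))*(-5) = (0*30)*(-5) = 0*(-5) = 0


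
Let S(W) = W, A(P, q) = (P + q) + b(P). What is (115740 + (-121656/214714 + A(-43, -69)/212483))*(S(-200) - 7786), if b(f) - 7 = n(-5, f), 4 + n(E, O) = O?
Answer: -21084592486623599472/22811537431 ≈ -9.2430e+8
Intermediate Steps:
n(E, O) = -4 + O
b(f) = 3 + f (b(f) = 7 + (-4 + f) = 3 + f)
A(P, q) = 3 + q + 2*P (A(P, q) = (P + q) + (3 + P) = 3 + q + 2*P)
(115740 + (-121656/214714 + A(-43, -69)/212483))*(S(-200) - 7786) = (115740 + (-121656/214714 + (3 - 69 + 2*(-43))/212483))*(-200 - 7786) = (115740 + (-121656*1/214714 + (3 - 69 - 86)*(1/212483)))*(-7986) = (115740 + (-60828/107357 - 152*1/212483))*(-7986) = (115740 + (-60828/107357 - 152/212483))*(-7986) = (115740 - 12941234188/22811537431)*(-7986) = (2640194401029752/22811537431)*(-7986) = -21084592486623599472/22811537431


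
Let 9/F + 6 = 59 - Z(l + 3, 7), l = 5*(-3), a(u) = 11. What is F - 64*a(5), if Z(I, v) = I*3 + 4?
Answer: -59831/85 ≈ -703.89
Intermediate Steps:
l = -15
Z(I, v) = 4 + 3*I (Z(I, v) = 3*I + 4 = 4 + 3*I)
F = 9/85 (F = 9/(-6 + (59 - (4 + 3*(-15 + 3)))) = 9/(-6 + (59 - (4 + 3*(-12)))) = 9/(-6 + (59 - (4 - 36))) = 9/(-6 + (59 - 1*(-32))) = 9/(-6 + (59 + 32)) = 9/(-6 + 91) = 9/85 ≈ 0.10588)
F - 64*a(5) = 9/85 - 64*11 = 9/85 - 704 = -59831/85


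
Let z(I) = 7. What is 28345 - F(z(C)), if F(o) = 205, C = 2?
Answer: 28140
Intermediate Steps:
28345 - F(z(C)) = 28345 - 1*205 = 28345 - 205 = 28140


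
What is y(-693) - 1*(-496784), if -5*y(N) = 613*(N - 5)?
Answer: 2911794/5 ≈ 5.8236e+5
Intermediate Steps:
y(N) = 613 - 613*N/5 (y(N) = -613*(N - 5)/5 = -613*(-5 + N)/5 = -(-3065 + 613*N)/5 = 613 - 613*N/5)
y(-693) - 1*(-496784) = (613 - 613/5*(-693)) - 1*(-496784) = (613 + 424809/5) + 496784 = 427874/5 + 496784 = 2911794/5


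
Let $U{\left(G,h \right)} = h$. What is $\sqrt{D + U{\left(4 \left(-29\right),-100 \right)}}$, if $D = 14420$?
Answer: $4 \sqrt{895} \approx 119.67$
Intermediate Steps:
$\sqrt{D + U{\left(4 \left(-29\right),-100 \right)}} = \sqrt{14420 - 100} = \sqrt{14320} = 4 \sqrt{895}$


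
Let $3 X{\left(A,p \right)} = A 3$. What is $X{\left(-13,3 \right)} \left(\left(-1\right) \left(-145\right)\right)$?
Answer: $-1885$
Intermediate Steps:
$X{\left(A,p \right)} = A$ ($X{\left(A,p \right)} = \frac{A 3}{3} = \frac{3 A}{3} = A$)
$X{\left(-13,3 \right)} \left(\left(-1\right) \left(-145\right)\right) = - 13 \left(\left(-1\right) \left(-145\right)\right) = \left(-13\right) 145 = -1885$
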